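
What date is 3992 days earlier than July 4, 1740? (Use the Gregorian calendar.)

July 30, 1729

−366 (one year; includes Feb 29, 1740) → Jul 4, 1739 (3626 left).
−365 (one year) → Jul 4, 1738 (3261 left).
−365 (one year) → Jul 4, 1737 (2896 left).
−365 (one year) → Jul 4, 1736 (2531 left).
−366 (one year; includes Feb 29, 1736) → Jul 4, 1735 (2165 left).
−365 (one year) → Jul 4, 1734 (1800 left).
−365 (one year) → Jul 4, 1733 (1435 left).
−365 (one year) → Jul 4, 1732 (1070 left).
−366 (one year; includes Feb 29, 1732) → Jul 4, 1731 (704 left).
−365 (one year) → Jul 4, 1730 (339 left).
−4 → Jun 30, 1730 (end of Jun, 30 days; 335 left).
−30 → May 31, 1730 (end of May, 31 days; 305 left).
−31 → Apr 30, 1730 (end of Apr, 30 days; 274 left).
−30 → Mar 31, 1730 (end of Mar, 31 days; 244 left).
−31 → Feb 28, 1730 (end of Feb, 28 days; 213 left).
−28 → Jan 31, 1730 (end of Jan, 31 days; 185 left).
−31 → Dec 31, 1729 (end of Dec, 31 days; 154 left).
−31 → Nov 30, 1729 (end of Nov, 30 days; 123 left).
−30 → Oct 31, 1729 (end of Oct, 31 days; 93 left).
−31 → Sep 30, 1729 (end of Sep, 30 days; 62 left).
−30 → Aug 31, 1729 (end of Aug, 31 days; 32 left).
−31 → Jul 31, 1729 (end of Jul, 31 days; 1 left).
−1 → Jul 30, 1729.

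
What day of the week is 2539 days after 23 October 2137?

First find the weekday of Oct 23, 2137. Doomsday rule: the anchor day for the 2100s is Sunday. For year 37: 37÷12 = 3 r 1, and 1÷4 = 0, so 3+1+0 = 4.
Sunday + 4 ≡ Thursday — that's 2137's doomsday.
In October the doomsday date is Oct 10.
Oct 23 is 13 days after Oct 10; 13 mod 7 = 6, so Thursday + 6 = Wednesday.
2539 mod 7 = 5, so 2539 days after a Wednesday is Wednesday + 5 = Monday.

Monday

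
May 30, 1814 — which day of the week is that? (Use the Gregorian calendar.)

Doomsday rule: the anchor day for the 1800s is Friday. For year 14: 14÷12 = 1 r 2, and 2÷4 = 0, so 1+2+0 = 3.
Friday + 3 ≡ Monday — that's 1814's doomsday.
In May the doomsday date is May 9.
May 30 is 21 days after May 9; 21 mod 7 = 0, so Monday + 0 = Monday.

Monday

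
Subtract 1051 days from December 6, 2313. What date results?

−365 (one year) → Dec 6, 2312 (686 left).
−366 (one year; includes Feb 29, 2312) → Dec 6, 2311 (320 left).
−6 → Nov 30, 2311 (end of Nov, 30 days; 314 left).
−30 → Oct 31, 2311 (end of Oct, 31 days; 284 left).
−31 → Sep 30, 2311 (end of Sep, 30 days; 253 left).
−30 → Aug 31, 2311 (end of Aug, 31 days; 223 left).
−31 → Jul 31, 2311 (end of Jul, 31 days; 192 left).
−31 → Jun 30, 2311 (end of Jun, 30 days; 161 left).
−30 → May 31, 2311 (end of May, 31 days; 131 left).
−31 → Apr 30, 2311 (end of Apr, 30 days; 100 left).
−30 → Mar 31, 2311 (end of Mar, 31 days; 70 left).
−31 → Feb 28, 2311 (end of Feb, 28 days; 39 left).
−28 → Jan 31, 2311 (end of Jan, 31 days; 11 left).
−11 → Jan 20, 2311.

January 20, 2311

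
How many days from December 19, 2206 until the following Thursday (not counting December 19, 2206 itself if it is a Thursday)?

Dec 19, 2206 is a Friday.
From Friday to the next Thursday is 6 days.

6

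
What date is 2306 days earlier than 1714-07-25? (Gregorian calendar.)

April 1, 1708

−365 (one year) → Jul 25, 1713 (1941 left).
−365 (one year) → Jul 25, 1712 (1576 left).
−366 (one year; includes Feb 29, 1712) → Jul 25, 1711 (1210 left).
−365 (one year) → Jul 25, 1710 (845 left).
−365 (one year) → Jul 25, 1709 (480 left).
−365 (one year) → Jul 25, 1708 (115 left).
−25 → Jun 30, 1708 (end of Jun, 30 days; 90 left).
−30 → May 31, 1708 (end of May, 31 days; 60 left).
−31 → Apr 30, 1708 (end of Apr, 30 days; 29 left).
−29 → Apr 1, 1708.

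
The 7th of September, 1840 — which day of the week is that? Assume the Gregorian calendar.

Doomsday rule: the anchor day for the 1800s is Friday. For year 40: 40÷12 = 3 r 4, and 4÷4 = 1, so 3+4+1 = 8.
Friday + 8 ≡ Saturday — that's 1840's doomsday.
In September the doomsday date is Sep 5.
Sep 7 is 2 days after Sep 5; 2 mod 7 = 2, so Saturday + 2 = Monday.

Monday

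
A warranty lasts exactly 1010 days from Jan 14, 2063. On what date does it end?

October 20, 2065

+365 (one year) → Jan 14, 2064 (645 left).
+366 (one year; includes Feb 29, 2064) → Jan 14, 2065 (279 left).
Jan has 31 days: +18 → Feb 1, 2065 (261 left).
Feb has 28 days: +28 → Mar 1, 2065 (233 left).
Mar has 31 days: +31 → Apr 1, 2065 (202 left).
Apr has 30 days: +30 → May 1, 2065 (172 left).
May has 31 days: +31 → Jun 1, 2065 (141 left).
Jun has 30 days: +30 → Jul 1, 2065 (111 left).
Jul has 31 days: +31 → Aug 1, 2065 (80 left).
Aug has 31 days: +31 → Sep 1, 2065 (49 left).
Sep has 30 days: +30 → Oct 1, 2065 (19 left).
+19 → Oct 20, 2065.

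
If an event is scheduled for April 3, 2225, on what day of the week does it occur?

Doomsday rule: the anchor day for the 2200s is Friday. For year 25: 25÷12 = 2 r 1, and 1÷4 = 0, so 2+1+0 = 3.
Friday + 3 ≡ Monday — that's 2225's doomsday.
In April the doomsday date is Apr 4.
Apr 3 is 1 day before Apr 4; 1 mod 7 = 1, so Monday − 1 = Sunday.

Sunday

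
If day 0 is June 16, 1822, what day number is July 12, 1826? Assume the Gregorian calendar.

Jun 16, 1822 → Jun 16, 1823: 365 days.
Jun 16, 1823 → Jun 16, 1824: 366 days (Feb 29, 1824 is in that span).
Jun 16, 1824 → Jun 16, 1825: 365 days.
Jun 16, 1825 → Jul 16, 1825: 30 days (June has 30).
Jul 16, 1825 → Aug 16, 1825: 31 days (July has 31).
Aug 16, 1825 → Sep 16, 1825: 31 days (August has 31).
Sep 16, 1825 → Oct 16, 1825: 30 days (September has 30).
Oct 16, 1825 → Nov 16, 1825: 31 days (October has 31).
Nov 16, 1825 → Dec 16, 1825: 30 days (November has 30).
Dec 16, 1825 → Jan 16, 1826: 31 days (December has 31).
Jan 16, 1826 → Feb 16, 1826: 31 days (January has 31).
Feb 16, 1826 → Mar 16, 1826: 28 days (February has 28).
Mar 16, 1826 → Apr 16, 1826: 31 days (March has 31).
Apr 16, 1826 → May 16, 1826: 30 days (April has 30).
May 16, 1826 → Jun 16, 1826: 31 days (May has 31).
Jun 16, 1826 → Jul 12, 1826: 26 days.
Total: 1487 days.

1487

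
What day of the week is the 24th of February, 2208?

Wednesday

Doomsday rule: the anchor day for the 2200s is Friday. For year 08: 8÷12 = 0 r 8, and 8÷4 = 2, so 0+8+2 = 10.
Friday + 10 ≡ Monday — that's 2208's doomsday.
In February the doomsday date is Feb 29 (2208 is a leap year (divisible by 4)).
Feb 24 is 5 days before Feb 29; 5 mod 7 = 5, so Monday − 5 = Wednesday.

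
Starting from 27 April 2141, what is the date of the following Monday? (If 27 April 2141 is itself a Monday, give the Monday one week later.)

Apr 27, 2141 is a Thursday.
From Thursday to the next Monday is 4 days.
Apr 27, 2141 + 4 = May 1, 2141.

May 1, 2141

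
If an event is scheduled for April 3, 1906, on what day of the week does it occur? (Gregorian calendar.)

Tuesday

Doomsday rule: the anchor day for the 1900s is Wednesday. For year 06: 6÷12 = 0 r 6, and 6÷4 = 1, so 0+6+1 = 7.
Wednesday + 7 ≡ Wednesday — that's 1906's doomsday.
In April the doomsday date is Apr 4.
Apr 3 is 1 day before Apr 4; 1 mod 7 = 1, so Wednesday − 1 = Tuesday.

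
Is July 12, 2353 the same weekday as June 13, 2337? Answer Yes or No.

Yes

From Jun 13, 2337 to Jul 12, 2353 is 5873 days.
5873 mod 7 = 0, so they are the same weekday.
(Jun 13, 2337 is a Sunday; Jul 12, 2353 is a Sunday.)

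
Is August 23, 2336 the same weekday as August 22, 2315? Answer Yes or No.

Yes

From Aug 22, 2315 to Aug 23, 2336 is 7672 days.
7672 mod 7 = 0, so they are the same weekday.
(Aug 22, 2315 is a Sunday; Aug 23, 2336 is a Sunday.)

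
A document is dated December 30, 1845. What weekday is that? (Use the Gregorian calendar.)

Doomsday rule: the anchor day for the 1800s is Friday. For year 45: 45÷12 = 3 r 9, and 9÷4 = 2, so 3+9+2 = 14.
Friday + 14 ≡ Friday — that's 1845's doomsday.
In December the doomsday date is Dec 12.
Dec 30 is 18 days after Dec 12; 18 mod 7 = 4, so Friday + 4 = Tuesday.

Tuesday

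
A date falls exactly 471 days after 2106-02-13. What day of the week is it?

Monday

Feb 13, 2106 is a Saturday.
471 mod 7 = 2, so 471 days after a Saturday is Saturday + 2 = Monday.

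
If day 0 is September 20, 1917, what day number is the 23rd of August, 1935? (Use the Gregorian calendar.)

6546

Sep 20, 1917 → Sep 20, 1918: 365 days.
Sep 20, 1918 → Sep 20, 1919: 365 days.
Sep 20, 1919 → Sep 20, 1920: 366 days (Feb 29, 1920 is in that span).
Sep 20, 1920 → Sep 20, 1921: 365 days.
Sep 20, 1921 → Sep 20, 1922: 365 days.
Sep 20, 1922 → Sep 20, 1923: 365 days.
Sep 20, 1923 → Sep 20, 1924: 366 days (Feb 29, 1924 is in that span).
Sep 20, 1924 → Sep 20, 1925: 365 days.
Sep 20, 1925 → Sep 20, 1926: 365 days.
Sep 20, 1926 → Sep 20, 1927: 365 days.
Sep 20, 1927 → Sep 20, 1928: 366 days (Feb 29, 1928 is in that span).
Sep 20, 1928 → Sep 20, 1929: 365 days.
Sep 20, 1929 → Sep 20, 1930: 365 days.
Sep 20, 1930 → Sep 20, 1931: 365 days.
Sep 20, 1931 → Sep 20, 1932: 366 days (Feb 29, 1932 is in that span).
Sep 20, 1932 → Sep 20, 1933: 365 days.
Sep 20, 1933 → Sep 20, 1934: 365 days.
Sep 20, 1934 → Oct 20, 1934: 30 days (September has 30).
Oct 20, 1934 → Nov 20, 1934: 31 days (October has 31).
Nov 20, 1934 → Dec 20, 1934: 30 days (November has 30).
Dec 20, 1934 → Jan 20, 1935: 31 days (December has 31).
Jan 20, 1935 → Feb 20, 1935: 31 days (January has 31).
Feb 20, 1935 → Mar 20, 1935: 28 days (February has 28).
Mar 20, 1935 → Apr 20, 1935: 31 days (March has 31).
Apr 20, 1935 → May 20, 1935: 30 days (April has 30).
May 20, 1935 → Jun 20, 1935: 31 days (May has 31).
Jun 20, 1935 → Jul 20, 1935: 30 days (June has 30).
Jul 20, 1935 → Aug 20, 1935: 31 days (July has 31).
Aug 20, 1935 → Aug 23, 1935: 3 days.
Total: 6546 days.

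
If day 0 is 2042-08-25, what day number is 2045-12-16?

1209

Aug 25, 2042 → Aug 25, 2043: 365 days.
Aug 25, 2043 → Aug 25, 2044: 366 days (Feb 29, 2044 is in that span).
Aug 25, 2044 → Aug 25, 2045: 365 days.
Aug 25, 2045 → Sep 25, 2045: 31 days (August has 31).
Sep 25, 2045 → Oct 25, 2045: 30 days (September has 30).
Oct 25, 2045 → Nov 25, 2045: 31 days (October has 31).
Nov 25, 2045 → Dec 16, 2045: 21 days.
Total: 1209 days.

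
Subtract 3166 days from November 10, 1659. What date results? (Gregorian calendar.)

−365 (one year) → Nov 10, 1658 (2801 left).
−365 (one year) → Nov 10, 1657 (2436 left).
−365 (one year) → Nov 10, 1656 (2071 left).
−366 (one year; includes Feb 29, 1656) → Nov 10, 1655 (1705 left).
−365 (one year) → Nov 10, 1654 (1340 left).
−365 (one year) → Nov 10, 1653 (975 left).
−365 (one year) → Nov 10, 1652 (610 left).
−366 (one year; includes Feb 29, 1652) → Nov 10, 1651 (244 left).
−10 → Oct 31, 1651 (end of Oct, 31 days; 234 left).
−31 → Sep 30, 1651 (end of Sep, 30 days; 203 left).
−30 → Aug 31, 1651 (end of Aug, 31 days; 173 left).
−31 → Jul 31, 1651 (end of Jul, 31 days; 142 left).
−31 → Jun 30, 1651 (end of Jun, 30 days; 111 left).
−30 → May 31, 1651 (end of May, 31 days; 81 left).
−31 → Apr 30, 1651 (end of Apr, 30 days; 50 left).
−30 → Mar 31, 1651 (end of Mar, 31 days; 20 left).
−20 → Mar 11, 1651.

March 11, 1651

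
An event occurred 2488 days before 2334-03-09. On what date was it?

May 17, 2327

−365 (one year) → Mar 9, 2333 (2123 left).
−365 (one year) → Mar 9, 2332 (1758 left).
−366 (one year; includes Feb 29, 2332) → Mar 9, 2331 (1392 left).
−365 (one year) → Mar 9, 2330 (1027 left).
−365 (one year) → Mar 9, 2329 (662 left).
−365 (one year) → Mar 9, 2328 (297 left).
−9 → Feb 29, 2328 (end of Feb, 29 days; 288 left).
−29 → Jan 31, 2328 (end of Jan, 31 days; 259 left).
−31 → Dec 31, 2327 (end of Dec, 31 days; 228 left).
−31 → Nov 30, 2327 (end of Nov, 30 days; 197 left).
−30 → Oct 31, 2327 (end of Oct, 31 days; 167 left).
−31 → Sep 30, 2327 (end of Sep, 30 days; 136 left).
−30 → Aug 31, 2327 (end of Aug, 31 days; 106 left).
−31 → Jul 31, 2327 (end of Jul, 31 days; 75 left).
−31 → Jun 30, 2327 (end of Jun, 30 days; 44 left).
−30 → May 31, 2327 (end of May, 31 days; 14 left).
−14 → May 17, 2327.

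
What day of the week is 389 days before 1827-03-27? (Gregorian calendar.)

Mar 27, 1827 is a Tuesday.
389 mod 7 = 4, so 389 days before a Tuesday is Tuesday − 4 = Friday.

Friday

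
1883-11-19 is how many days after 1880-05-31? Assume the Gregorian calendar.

May 31, 1880 → May 31, 1881: 365 days.
May 31, 1881 → May 31, 1882: 365 days.
May 31, 1882 → May 31, 1883: 365 days.
May 31, 1883 → Jun 30, 1883: 30 days (May has 31).
Jun 30, 1883 → Jul 30, 1883: 30 days (June has 30).
Jul 30, 1883 → Aug 30, 1883: 31 days (July has 31).
Aug 30, 1883 → Sep 30, 1883: 31 days (August has 31).
Sep 30, 1883 → Oct 30, 1883: 30 days (September has 30).
Oct 30, 1883 → Nov 19, 1883: 20 days.
Total: 1267 days.

1267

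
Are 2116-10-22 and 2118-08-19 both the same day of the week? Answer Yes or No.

From Oct 22, 2116 to Aug 19, 2118 is 666 days.
666 mod 7 = 1, so they are different weekdays.
(Oct 22, 2116 is a Thursday; Aug 19, 2118 is a Friday.)

No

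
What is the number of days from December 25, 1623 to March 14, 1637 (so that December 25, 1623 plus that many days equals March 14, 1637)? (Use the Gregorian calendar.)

Dec 25, 1623 → Dec 25, 1624: 366 days (Feb 29, 1624 is in that span).
Dec 25, 1624 → Dec 25, 1625: 365 days.
Dec 25, 1625 → Dec 25, 1626: 365 days.
Dec 25, 1626 → Dec 25, 1627: 365 days.
Dec 25, 1627 → Dec 25, 1628: 366 days (Feb 29, 1628 is in that span).
Dec 25, 1628 → Dec 25, 1629: 365 days.
Dec 25, 1629 → Dec 25, 1630: 365 days.
Dec 25, 1630 → Dec 25, 1631: 365 days.
Dec 25, 1631 → Dec 25, 1632: 366 days (Feb 29, 1632 is in that span).
Dec 25, 1632 → Dec 25, 1633: 365 days.
Dec 25, 1633 → Dec 25, 1634: 365 days.
Dec 25, 1634 → Dec 25, 1635: 365 days.
Dec 25, 1635 → Dec 25, 1636: 366 days (Feb 29, 1636 is in that span).
Dec 25, 1636 → Jan 25, 1637: 31 days (December has 31).
Jan 25, 1637 → Feb 25, 1637: 31 days (January has 31).
Feb 25, 1637 → Mar 14, 1637: 17 days.
Total: 4828 days.

4828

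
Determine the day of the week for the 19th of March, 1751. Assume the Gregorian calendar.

Friday

Doomsday rule: the anchor day for the 1700s is Sunday. For year 51: 51÷12 = 4 r 3, and 3÷4 = 0, so 4+3+0 = 7.
Sunday + 7 ≡ Sunday — that's 1751's doomsday.
In March the doomsday date is Mar 14.
Mar 19 is 5 days after Mar 14; 5 mod 7 = 5, so Sunday + 5 = Friday.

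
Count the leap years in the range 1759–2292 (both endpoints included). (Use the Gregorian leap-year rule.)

130

Multiples of 4 in [1759,2292]: 134.
Of those, multiples of 100: 5 (not leap unless ÷400).
Multiples of 400: 1.
Leap years = 134 − 5 + 1 = 130.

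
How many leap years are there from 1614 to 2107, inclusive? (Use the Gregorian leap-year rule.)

Multiples of 4 in [1614,2107]: 123.
Of those, multiples of 100: 5 (not leap unless ÷400).
Multiples of 400: 1.
Leap years = 123 − 5 + 1 = 119.

119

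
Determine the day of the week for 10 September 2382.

Friday

Doomsday rule: the anchor day for the 2300s is Wednesday. For year 82: 82÷12 = 6 r 10, and 10÷4 = 2, so 6+10+2 = 18.
Wednesday + 18 ≡ Sunday — that's 2382's doomsday.
In September the doomsday date is Sep 5.
Sep 10 is 5 days after Sep 5; 5 mod 7 = 5, so Sunday + 5 = Friday.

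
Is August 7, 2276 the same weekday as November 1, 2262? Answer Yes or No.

From Nov 1, 2262 to Aug 7, 2276 is 5028 days.
5028 mod 7 = 2, so they are different weekdays.
(Nov 1, 2262 is a Saturday; Aug 7, 2276 is a Monday.)

No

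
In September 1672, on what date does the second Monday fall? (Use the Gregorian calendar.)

September 12, 1672

September 1, 1672 is a Thursday.
The first Monday is therefore September 5 (4 days later).
The second Monday is 5 + 1×7 = September 12.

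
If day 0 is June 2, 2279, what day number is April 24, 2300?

7631

Jun 2, 2279 → Jun 2, 2280: 366 days (Feb 29, 2280 is in that span).
Jun 2, 2280 → Jun 2, 2281: 365 days.
Jun 2, 2281 → Jun 2, 2282: 365 days.
Jun 2, 2282 → Jun 2, 2283: 365 days.
Jun 2, 2283 → Jun 2, 2284: 366 days (Feb 29, 2284 is in that span).
Jun 2, 2284 → Jun 2, 2285: 365 days.
Jun 2, 2285 → Jun 2, 2286: 365 days.
Jun 2, 2286 → Jun 2, 2287: 365 days.
Jun 2, 2287 → Jun 2, 2288: 366 days (Feb 29, 2288 is in that span).
Jun 2, 2288 → Jun 2, 2289: 365 days.
Jun 2, 2289 → Jun 2, 2290: 365 days.
Jun 2, 2290 → Jun 2, 2291: 365 days.
Jun 2, 2291 → Jun 2, 2292: 366 days (Feb 29, 2292 is in that span).
Jun 2, 2292 → Jun 2, 2293: 365 days.
Jun 2, 2293 → Jun 2, 2294: 365 days.
Jun 2, 2294 → Jun 2, 2295: 365 days.
Jun 2, 2295 → Jun 2, 2296: 366 days (Feb 29, 2296 is in that span).
Jun 2, 2296 → Jun 2, 2297: 365 days.
Jun 2, 2297 → Jun 2, 2298: 365 days.
Jun 2, 2298 → Jun 2, 2299: 365 days.
Jun 2, 2299 → Jul 2, 2299: 30 days (June has 30).
Jul 2, 2299 → Aug 2, 2299: 31 days (July has 31).
Aug 2, 2299 → Sep 2, 2299: 31 days (August has 31).
Sep 2, 2299 → Oct 2, 2299: 30 days (September has 30).
Oct 2, 2299 → Nov 2, 2299: 31 days (October has 31).
Nov 2, 2299 → Dec 2, 2299: 30 days (November has 30).
Dec 2, 2299 → Jan 2, 2300: 31 days (December has 31).
Jan 2, 2300 → Feb 2, 2300: 31 days (January has 31).
Feb 2, 2300 → Mar 2, 2300: 28 days (February has 28).
Mar 2, 2300 → Apr 2, 2300: 31 days (March has 31).
Apr 2, 2300 → Apr 24, 2300: 22 days.
Total: 7631 days.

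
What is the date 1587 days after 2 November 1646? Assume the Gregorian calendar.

March 8, 1651

+365 (one year) → Nov 2, 1647 (1222 left).
+366 (one year; includes Feb 29, 1648) → Nov 2, 1648 (856 left).
+365 (one year) → Nov 2, 1649 (491 left).
+365 (one year) → Nov 2, 1650 (126 left).
Nov has 30 days: +29 → Dec 1, 1650 (97 left).
Dec has 31 days: +31 → Jan 1, 1651 (66 left).
Jan has 31 days: +31 → Feb 1, 1651 (35 left).
Feb has 28 days: +28 → Mar 1, 1651 (7 left).
+7 → Mar 8, 1651.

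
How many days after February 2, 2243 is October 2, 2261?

6817

Feb 2, 2243 → Feb 2, 2244: 365 days.
Feb 2, 2244 → Feb 2, 2245: 366 days (Feb 29, 2244 is in that span).
Feb 2, 2245 → Feb 2, 2246: 365 days.
Feb 2, 2246 → Feb 2, 2247: 365 days.
Feb 2, 2247 → Feb 2, 2248: 365 days.
Feb 2, 2248 → Feb 2, 2249: 366 days (Feb 29, 2248 is in that span).
Feb 2, 2249 → Feb 2, 2250: 365 days.
Feb 2, 2250 → Feb 2, 2251: 365 days.
Feb 2, 2251 → Feb 2, 2252: 365 days.
Feb 2, 2252 → Feb 2, 2253: 366 days (Feb 29, 2252 is in that span).
Feb 2, 2253 → Feb 2, 2254: 365 days.
Feb 2, 2254 → Feb 2, 2255: 365 days.
Feb 2, 2255 → Feb 2, 2256: 365 days.
Feb 2, 2256 → Feb 2, 2257: 366 days (Feb 29, 2256 is in that span).
Feb 2, 2257 → Feb 2, 2258: 365 days.
Feb 2, 2258 → Feb 2, 2259: 365 days.
Feb 2, 2259 → Feb 2, 2260: 365 days.
Feb 2, 2260 → Feb 2, 2261: 366 days (Feb 29, 2260 is in that span).
Feb 2, 2261 → Mar 2, 2261: 28 days (February has 28).
Mar 2, 2261 → Apr 2, 2261: 31 days (March has 31).
Apr 2, 2261 → May 2, 2261: 30 days (April has 30).
May 2, 2261 → Jun 2, 2261: 31 days (May has 31).
Jun 2, 2261 → Jul 2, 2261: 30 days (June has 30).
Jul 2, 2261 → Aug 2, 2261: 31 days (July has 31).
Aug 2, 2261 → Sep 2, 2261: 31 days (August has 31).
Sep 2, 2261 → Oct 2, 2261: 30 days.
Total: 6817 days.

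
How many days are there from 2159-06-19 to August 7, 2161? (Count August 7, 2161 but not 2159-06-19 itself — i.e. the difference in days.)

Jun 19, 2159 → Jun 19, 2160: 366 days (Feb 29, 2160 is in that span).
Jun 19, 2160 → Jun 19, 2161: 365 days.
Jun 19, 2161 → Jul 19, 2161: 30 days (June has 30).
Jul 19, 2161 → Aug 7, 2161: 19 days.
Total: 780 days.

780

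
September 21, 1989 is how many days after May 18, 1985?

May 18, 1985 → May 18, 1986: 365 days.
May 18, 1986 → May 18, 1987: 365 days.
May 18, 1987 → May 18, 1988: 366 days (Feb 29, 1988 is in that span).
May 18, 1988 → May 18, 1989: 365 days.
May 18, 1989 → Jun 18, 1989: 31 days (May has 31).
Jun 18, 1989 → Jul 18, 1989: 30 days (June has 30).
Jul 18, 1989 → Aug 18, 1989: 31 days (July has 31).
Aug 18, 1989 → Sep 18, 1989: 31 days (August has 31).
Sep 18, 1989 → Sep 21, 1989: 3 days.
Total: 1587 days.

1587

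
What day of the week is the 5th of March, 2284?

Wednesday

Doomsday rule: the anchor day for the 2200s is Friday. For year 84: 84÷12 = 7 r 0, and 0÷4 = 0, so 7+0+0 = 7.
Friday + 7 ≡ Friday — that's 2284's doomsday.
In March the doomsday date is Mar 14.
Mar 5 is 9 days before Mar 14; 9 mod 7 = 2, so Friday − 2 = Wednesday.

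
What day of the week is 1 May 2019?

January 1, 2019 is a Tuesday.
Jan 1, 2019 → Feb 1, 2019: 31 days (January has 31).
Feb 1, 2019 → Mar 1, 2019: 28 days (February has 28).
Mar 1, 2019 → Apr 1, 2019: 31 days (March has 31).
Apr 1, 2019 → May 1, 2019: 30 days.
Total: 120 days.
120 mod 7 = 1, so Tuesday + 1 = Wednesday.

Wednesday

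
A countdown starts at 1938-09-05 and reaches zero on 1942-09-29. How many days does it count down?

1485

Sep 5, 1938 → Sep 5, 1939: 365 days.
Sep 5, 1939 → Sep 5, 1940: 366 days (Feb 29, 1940 is in that span).
Sep 5, 1940 → Sep 5, 1941: 365 days.
Sep 5, 1941 → Oct 5, 1941: 30 days (September has 30).
Oct 5, 1941 → Nov 5, 1941: 31 days (October has 31).
Nov 5, 1941 → Dec 5, 1941: 30 days (November has 30).
Dec 5, 1941 → Jan 5, 1942: 31 days (December has 31).
Jan 5, 1942 → Feb 5, 1942: 31 days (January has 31).
Feb 5, 1942 → Mar 5, 1942: 28 days (February has 28).
Mar 5, 1942 → Apr 5, 1942: 31 days (March has 31).
Apr 5, 1942 → May 5, 1942: 30 days (April has 30).
May 5, 1942 → Jun 5, 1942: 31 days (May has 31).
Jun 5, 1942 → Jul 5, 1942: 30 days (June has 30).
Jul 5, 1942 → Aug 5, 1942: 31 days (July has 31).
Aug 5, 1942 → Sep 5, 1942: 31 days (August has 31).
Sep 5, 1942 → Sep 29, 1942: 24 days.
Total: 1485 days.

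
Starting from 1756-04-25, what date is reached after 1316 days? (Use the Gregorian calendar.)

+365 (one year) → Apr 25, 1757 (951 left).
+365 (one year) → Apr 25, 1758 (586 left).
+365 (one year) → Apr 25, 1759 (221 left).
Apr has 30 days: +6 → May 1, 1759 (215 left).
May has 31 days: +31 → Jun 1, 1759 (184 left).
Jun has 30 days: +30 → Jul 1, 1759 (154 left).
Jul has 31 days: +31 → Aug 1, 1759 (123 left).
Aug has 31 days: +31 → Sep 1, 1759 (92 left).
Sep has 30 days: +30 → Oct 1, 1759 (62 left).
Oct has 31 days: +31 → Nov 1, 1759 (31 left).
Nov has 30 days: +30 → Dec 1, 1759 (1 left).
+1 → Dec 2, 1759.

December 2, 1759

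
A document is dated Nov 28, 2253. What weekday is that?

Doomsday rule: the anchor day for the 2200s is Friday. For year 53: 53÷12 = 4 r 5, and 5÷4 = 1, so 4+5+1 = 10.
Friday + 10 ≡ Monday — that's 2253's doomsday.
In November the doomsday date is Nov 7.
Nov 28 is 21 days after Nov 7; 21 mod 7 = 0, so Monday + 0 = Monday.

Monday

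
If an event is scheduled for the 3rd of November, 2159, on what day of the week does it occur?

Doomsday rule: the anchor day for the 2100s is Sunday. For year 59: 59÷12 = 4 r 11, and 11÷4 = 2, so 4+11+2 = 17.
Sunday + 17 ≡ Wednesday — that's 2159's doomsday.
In November the doomsday date is Nov 7.
Nov 3 is 4 days before Nov 7; 4 mod 7 = 4, so Wednesday − 4 = Saturday.

Saturday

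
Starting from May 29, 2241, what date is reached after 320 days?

May has 31 days: +3 → Jun 1, 2241 (317 left).
Jun has 30 days: +30 → Jul 1, 2241 (287 left).
Jul has 31 days: +31 → Aug 1, 2241 (256 left).
Aug has 31 days: +31 → Sep 1, 2241 (225 left).
Sep has 30 days: +30 → Oct 1, 2241 (195 left).
Oct has 31 days: +31 → Nov 1, 2241 (164 left).
Nov has 30 days: +30 → Dec 1, 2241 (134 left).
Dec has 31 days: +31 → Jan 1, 2242 (103 left).
Jan has 31 days: +31 → Feb 1, 2242 (72 left).
Feb has 28 days: +28 → Mar 1, 2242 (44 left).
Mar has 31 days: +31 → Apr 1, 2242 (13 left).
+13 → Apr 14, 2242.

April 14, 2242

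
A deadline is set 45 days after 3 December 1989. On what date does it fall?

January 17, 1990

Dec has 31 days: +29 → Jan 1, 1990 (16 left).
+16 → Jan 17, 1990.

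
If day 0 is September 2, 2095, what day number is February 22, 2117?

Sep 2, 2095 → Sep 2, 2096: 366 days (Feb 29, 2096 is in that span).
Sep 2, 2096 → Sep 2, 2097: 365 days.
Sep 2, 2097 → Sep 2, 2098: 365 days.
Sep 2, 2098 → Sep 2, 2099: 365 days.
Sep 2, 2099 → Sep 2, 2100: 365 days.
Sep 2, 2100 → Sep 2, 2101: 365 days.
Sep 2, 2101 → Sep 2, 2102: 365 days.
Sep 2, 2102 → Sep 2, 2103: 365 days.
Sep 2, 2103 → Sep 2, 2104: 366 days (Feb 29, 2104 is in that span).
Sep 2, 2104 → Sep 2, 2105: 365 days.
Sep 2, 2105 → Sep 2, 2106: 365 days.
Sep 2, 2106 → Sep 2, 2107: 365 days.
Sep 2, 2107 → Sep 2, 2108: 366 days (Feb 29, 2108 is in that span).
Sep 2, 2108 → Sep 2, 2109: 365 days.
Sep 2, 2109 → Sep 2, 2110: 365 days.
Sep 2, 2110 → Sep 2, 2111: 365 days.
Sep 2, 2111 → Sep 2, 2112: 366 days (Feb 29, 2112 is in that span).
Sep 2, 2112 → Sep 2, 2113: 365 days.
Sep 2, 2113 → Sep 2, 2114: 365 days.
Sep 2, 2114 → Sep 2, 2115: 365 days.
Sep 2, 2115 → Sep 2, 2116: 366 days (Feb 29, 2116 is in that span).
Sep 2, 2116 → Oct 2, 2116: 30 days (September has 30).
Oct 2, 2116 → Nov 2, 2116: 31 days (October has 31).
Nov 2, 2116 → Dec 2, 2116: 30 days (November has 30).
Dec 2, 2116 → Jan 2, 2117: 31 days (December has 31).
Jan 2, 2117 → Feb 2, 2117: 31 days (January has 31).
Feb 2, 2117 → Feb 22, 2117: 20 days.
Total: 7843 days.

7843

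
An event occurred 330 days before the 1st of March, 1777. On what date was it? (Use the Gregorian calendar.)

April 5, 1776

−1 → Feb 28, 1777 (end of Feb, 28 days; 329 left).
−28 → Jan 31, 1777 (end of Jan, 31 days; 301 left).
−31 → Dec 31, 1776 (end of Dec, 31 days; 270 left).
−31 → Nov 30, 1776 (end of Nov, 30 days; 239 left).
−30 → Oct 31, 1776 (end of Oct, 31 days; 209 left).
−31 → Sep 30, 1776 (end of Sep, 30 days; 178 left).
−30 → Aug 31, 1776 (end of Aug, 31 days; 148 left).
−31 → Jul 31, 1776 (end of Jul, 31 days; 117 left).
−31 → Jun 30, 1776 (end of Jun, 30 days; 86 left).
−30 → May 31, 1776 (end of May, 31 days; 56 left).
−31 → Apr 30, 1776 (end of Apr, 30 days; 25 left).
−25 → Apr 5, 1776.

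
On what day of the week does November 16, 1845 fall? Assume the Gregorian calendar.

Doomsday rule: the anchor day for the 1800s is Friday. For year 45: 45÷12 = 3 r 9, and 9÷4 = 2, so 3+9+2 = 14.
Friday + 14 ≡ Friday — that's 1845's doomsday.
In November the doomsday date is Nov 7.
Nov 16 is 9 days after Nov 7; 9 mod 7 = 2, so Friday + 2 = Sunday.

Sunday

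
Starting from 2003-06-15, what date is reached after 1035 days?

+366 (one year; includes Feb 29, 2004) → Jun 15, 2004 (669 left).
+365 (one year) → Jun 15, 2005 (304 left).
Jun has 30 days: +16 → Jul 1, 2005 (288 left).
Jul has 31 days: +31 → Aug 1, 2005 (257 left).
Aug has 31 days: +31 → Sep 1, 2005 (226 left).
Sep has 30 days: +30 → Oct 1, 2005 (196 left).
Oct has 31 days: +31 → Nov 1, 2005 (165 left).
Nov has 30 days: +30 → Dec 1, 2005 (135 left).
Dec has 31 days: +31 → Jan 1, 2006 (104 left).
Jan has 31 days: +31 → Feb 1, 2006 (73 left).
Feb has 28 days: +28 → Mar 1, 2006 (45 left).
Mar has 31 days: +31 → Apr 1, 2006 (14 left).
+14 → Apr 15, 2006.

April 15, 2006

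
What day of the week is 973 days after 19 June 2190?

First find the weekday of Jun 19, 2190. Doomsday rule: the anchor day for the 2100s is Sunday. For year 90: 90÷12 = 7 r 6, and 6÷4 = 1, so 7+6+1 = 14.
Sunday + 14 ≡ Sunday — that's 2190's doomsday.
In June the doomsday date is Jun 6.
Jun 19 is 13 days after Jun 6; 13 mod 7 = 6, so Sunday + 6 = Saturday.
973 mod 7 = 0, so 973 days after a Saturday is Saturday + 0 = Saturday.

Saturday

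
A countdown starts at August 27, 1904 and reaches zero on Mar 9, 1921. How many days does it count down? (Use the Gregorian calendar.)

6038

Aug 27, 1904 → Aug 27, 1905: 365 days.
Aug 27, 1905 → Aug 27, 1906: 365 days.
Aug 27, 1906 → Aug 27, 1907: 365 days.
Aug 27, 1907 → Aug 27, 1908: 366 days (Feb 29, 1908 is in that span).
Aug 27, 1908 → Aug 27, 1909: 365 days.
Aug 27, 1909 → Aug 27, 1910: 365 days.
Aug 27, 1910 → Aug 27, 1911: 365 days.
Aug 27, 1911 → Aug 27, 1912: 366 days (Feb 29, 1912 is in that span).
Aug 27, 1912 → Aug 27, 1913: 365 days.
Aug 27, 1913 → Aug 27, 1914: 365 days.
Aug 27, 1914 → Aug 27, 1915: 365 days.
Aug 27, 1915 → Aug 27, 1916: 366 days (Feb 29, 1916 is in that span).
Aug 27, 1916 → Aug 27, 1917: 365 days.
Aug 27, 1917 → Aug 27, 1918: 365 days.
Aug 27, 1918 → Aug 27, 1919: 365 days.
Aug 27, 1919 → Aug 27, 1920: 366 days (Feb 29, 1920 is in that span).
Aug 27, 1920 → Sep 27, 1920: 31 days (August has 31).
Sep 27, 1920 → Oct 27, 1920: 30 days (September has 30).
Oct 27, 1920 → Nov 27, 1920: 31 days (October has 31).
Nov 27, 1920 → Dec 27, 1920: 30 days (November has 30).
Dec 27, 1920 → Jan 27, 1921: 31 days (December has 31).
Jan 27, 1921 → Feb 27, 1921: 31 days (January has 31).
Feb 27, 1921 → Mar 9, 1921: 10 days.
Total: 6038 days.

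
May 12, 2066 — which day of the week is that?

Wednesday

January 1, 2066 is a Friday.
Jan 1, 2066 → Feb 1, 2066: 31 days (January has 31).
Feb 1, 2066 → Mar 1, 2066: 28 days (February has 28).
Mar 1, 2066 → Apr 1, 2066: 31 days (March has 31).
Apr 1, 2066 → May 1, 2066: 30 days (April has 30).
May 1, 2066 → May 12, 2066: 11 days.
Total: 131 days.
131 mod 7 = 5, so Friday + 5 = Wednesday.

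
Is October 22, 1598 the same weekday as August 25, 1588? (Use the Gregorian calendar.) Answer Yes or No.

Yes

From Aug 25, 1588 to Oct 22, 1598 is 3710 days.
3710 mod 7 = 0, so they are the same weekday.
(Aug 25, 1588 is a Thursday; Oct 22, 1598 is a Thursday.)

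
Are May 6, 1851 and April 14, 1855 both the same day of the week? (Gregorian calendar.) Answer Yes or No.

From May 6, 1851 to Apr 14, 1855 is 1439 days.
1439 mod 7 = 4, so they are different weekdays.
(May 6, 1851 is a Tuesday; Apr 14, 1855 is a Saturday.)

No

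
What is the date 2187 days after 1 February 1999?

+365 (one year) → Feb 1, 2000 (1822 left).
+366 (one year; includes Feb 29, 2000) → Feb 1, 2001 (1456 left).
+365 (one year) → Feb 1, 2002 (1091 left).
+365 (one year) → Feb 1, 2003 (726 left).
+365 (one year) → Feb 1, 2004 (361 left).
Feb has 29 days: +29 → Mar 1, 2004 (332 left).
Mar has 31 days: +31 → Apr 1, 2004 (301 left).
Apr has 30 days: +30 → May 1, 2004 (271 left).
May has 31 days: +31 → Jun 1, 2004 (240 left).
Jun has 30 days: +30 → Jul 1, 2004 (210 left).
Jul has 31 days: +31 → Aug 1, 2004 (179 left).
Aug has 31 days: +31 → Sep 1, 2004 (148 left).
Sep has 30 days: +30 → Oct 1, 2004 (118 left).
Oct has 31 days: +31 → Nov 1, 2004 (87 left).
Nov has 30 days: +30 → Dec 1, 2004 (57 left).
Dec has 31 days: +31 → Jan 1, 2005 (26 left).
+26 → Jan 27, 2005.

January 27, 2005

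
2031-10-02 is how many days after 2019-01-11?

4647

Jan 11, 2019 → Jan 11, 2020: 365 days.
Jan 11, 2020 → Jan 11, 2021: 366 days (Feb 29, 2020 is in that span).
Jan 11, 2021 → Jan 11, 2022: 365 days.
Jan 11, 2022 → Jan 11, 2023: 365 days.
Jan 11, 2023 → Jan 11, 2024: 365 days.
Jan 11, 2024 → Jan 11, 2025: 366 days (Feb 29, 2024 is in that span).
Jan 11, 2025 → Jan 11, 2026: 365 days.
Jan 11, 2026 → Jan 11, 2027: 365 days.
Jan 11, 2027 → Jan 11, 2028: 365 days.
Jan 11, 2028 → Jan 11, 2029: 366 days (Feb 29, 2028 is in that span).
Jan 11, 2029 → Jan 11, 2030: 365 days.
Jan 11, 2030 → Jan 11, 2031: 365 days.
Jan 11, 2031 → Feb 11, 2031: 31 days (January has 31).
Feb 11, 2031 → Mar 11, 2031: 28 days (February has 28).
Mar 11, 2031 → Apr 11, 2031: 31 days (March has 31).
Apr 11, 2031 → May 11, 2031: 30 days (April has 30).
May 11, 2031 → Jun 11, 2031: 31 days (May has 31).
Jun 11, 2031 → Jul 11, 2031: 30 days (June has 30).
Jul 11, 2031 → Aug 11, 2031: 31 days (July has 31).
Aug 11, 2031 → Sep 11, 2031: 31 days (August has 31).
Sep 11, 2031 → Oct 2, 2031: 21 days.
Total: 4647 days.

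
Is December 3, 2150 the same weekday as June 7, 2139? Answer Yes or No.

From Jun 7, 2139 to Dec 3, 2150 is 4197 days.
4197 mod 7 = 4, so they are different weekdays.
(Jun 7, 2139 is a Sunday; Dec 3, 2150 is a Thursday.)

No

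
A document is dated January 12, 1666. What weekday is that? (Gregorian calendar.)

Doomsday rule: the anchor day for the 1600s is Tuesday. For year 66: 66÷12 = 5 r 6, and 6÷4 = 1, so 5+6+1 = 12.
Tuesday + 12 ≡ Sunday — that's 1666's doomsday.
In January the doomsday date is Jan 3 (1666 is not a leap year).
Jan 12 is 9 days after Jan 3; 9 mod 7 = 2, so Sunday + 2 = Tuesday.

Tuesday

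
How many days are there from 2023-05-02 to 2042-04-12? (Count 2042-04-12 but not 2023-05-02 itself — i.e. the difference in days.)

May 2, 2023 → May 2, 2024: 366 days (Feb 29, 2024 is in that span).
May 2, 2024 → May 2, 2025: 365 days.
May 2, 2025 → May 2, 2026: 365 days.
May 2, 2026 → May 2, 2027: 365 days.
May 2, 2027 → May 2, 2028: 366 days (Feb 29, 2028 is in that span).
May 2, 2028 → May 2, 2029: 365 days.
May 2, 2029 → May 2, 2030: 365 days.
May 2, 2030 → May 2, 2031: 365 days.
May 2, 2031 → May 2, 2032: 366 days (Feb 29, 2032 is in that span).
May 2, 2032 → May 2, 2033: 365 days.
May 2, 2033 → May 2, 2034: 365 days.
May 2, 2034 → May 2, 2035: 365 days.
May 2, 2035 → May 2, 2036: 366 days (Feb 29, 2036 is in that span).
May 2, 2036 → May 2, 2037: 365 days.
May 2, 2037 → May 2, 2038: 365 days.
May 2, 2038 → May 2, 2039: 365 days.
May 2, 2039 → May 2, 2040: 366 days (Feb 29, 2040 is in that span).
May 2, 2040 → May 2, 2041: 365 days.
May 2, 2041 → Jun 2, 2041: 31 days (May has 31).
Jun 2, 2041 → Jul 2, 2041: 30 days (June has 30).
Jul 2, 2041 → Aug 2, 2041: 31 days (July has 31).
Aug 2, 2041 → Sep 2, 2041: 31 days (August has 31).
Sep 2, 2041 → Oct 2, 2041: 30 days (September has 30).
Oct 2, 2041 → Nov 2, 2041: 31 days (October has 31).
Nov 2, 2041 → Dec 2, 2041: 30 days (November has 30).
Dec 2, 2041 → Jan 2, 2042: 31 days (December has 31).
Jan 2, 2042 → Feb 2, 2042: 31 days (January has 31).
Feb 2, 2042 → Mar 2, 2042: 28 days (February has 28).
Mar 2, 2042 → Apr 2, 2042: 31 days (March has 31).
Apr 2, 2042 → Apr 12, 2042: 10 days.
Total: 6920 days.

6920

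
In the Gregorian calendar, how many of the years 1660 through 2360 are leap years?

170

Multiples of 4 in [1660,2360]: 176.
Of those, multiples of 100: 7 (not leap unless ÷400).
Multiples of 400: 1.
Leap years = 176 − 7 + 1 = 170.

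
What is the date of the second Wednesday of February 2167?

February 1, 2167 is a Sunday.
The first Wednesday is therefore February 4 (3 days later).
The second Wednesday is 4 + 1×7 = February 11.

February 11, 2167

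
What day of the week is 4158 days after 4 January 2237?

Wednesday

First find the weekday of Jan 4, 2237. Doomsday rule: the anchor day for the 2200s is Friday. For year 37: 37÷12 = 3 r 1, and 1÷4 = 0, so 3+1+0 = 4.
Friday + 4 ≡ Tuesday — that's 2237's doomsday.
In January the doomsday date is Jan 3 (2237 is not a leap year).
Jan 4 is 1 day after Jan 3; 1 mod 7 = 1, so Tuesday + 1 = Wednesday.
4158 mod 7 = 0, so 4158 days after a Wednesday is Wednesday + 0 = Wednesday.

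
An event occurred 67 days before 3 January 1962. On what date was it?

−3 → Dec 31, 1961 (end of Dec, 31 days; 64 left).
−31 → Nov 30, 1961 (end of Nov, 30 days; 33 left).
−30 → Oct 31, 1961 (end of Oct, 31 days; 3 left).
−3 → Oct 28, 1961.

October 28, 1961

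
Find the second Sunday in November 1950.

November 1, 1950 is a Wednesday.
The first Sunday is therefore November 5 (4 days later).
The second Sunday is 5 + 1×7 = November 12.

November 12, 1950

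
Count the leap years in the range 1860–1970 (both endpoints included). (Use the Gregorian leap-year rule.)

Multiples of 4 in [1860,1970]: 28.
Of those, multiples of 100: 1 (not leap unless ÷400).
Multiples of 400: 0.
Leap years = 28 − 1 + 0 = 27.

27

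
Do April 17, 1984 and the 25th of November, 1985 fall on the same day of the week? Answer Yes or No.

From Apr 17, 1984 to Nov 25, 1985 is 587 days.
587 mod 7 = 6, so they are different weekdays.
(Apr 17, 1984 is a Tuesday; Nov 25, 1985 is a Monday.)

No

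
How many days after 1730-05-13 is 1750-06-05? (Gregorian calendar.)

May 13, 1730 → May 13, 1731: 365 days.
May 13, 1731 → May 13, 1732: 366 days (Feb 29, 1732 is in that span).
May 13, 1732 → May 13, 1733: 365 days.
May 13, 1733 → May 13, 1734: 365 days.
May 13, 1734 → May 13, 1735: 365 days.
May 13, 1735 → May 13, 1736: 366 days (Feb 29, 1736 is in that span).
May 13, 1736 → May 13, 1737: 365 days.
May 13, 1737 → May 13, 1738: 365 days.
May 13, 1738 → May 13, 1739: 365 days.
May 13, 1739 → May 13, 1740: 366 days (Feb 29, 1740 is in that span).
May 13, 1740 → May 13, 1741: 365 days.
May 13, 1741 → May 13, 1742: 365 days.
May 13, 1742 → May 13, 1743: 365 days.
May 13, 1743 → May 13, 1744: 366 days (Feb 29, 1744 is in that span).
May 13, 1744 → May 13, 1745: 365 days.
May 13, 1745 → May 13, 1746: 365 days.
May 13, 1746 → May 13, 1747: 365 days.
May 13, 1747 → May 13, 1748: 366 days (Feb 29, 1748 is in that span).
May 13, 1748 → May 13, 1749: 365 days.
May 13, 1749 → Jun 13, 1749: 31 days (May has 31).
Jun 13, 1749 → Jul 13, 1749: 30 days (June has 30).
Jul 13, 1749 → Aug 13, 1749: 31 days (July has 31).
Aug 13, 1749 → Sep 13, 1749: 31 days (August has 31).
Sep 13, 1749 → Oct 13, 1749: 30 days (September has 30).
Oct 13, 1749 → Nov 13, 1749: 31 days (October has 31).
Nov 13, 1749 → Dec 13, 1749: 30 days (November has 30).
Dec 13, 1749 → Jan 13, 1750: 31 days (December has 31).
Jan 13, 1750 → Feb 13, 1750: 31 days (January has 31).
Feb 13, 1750 → Mar 13, 1750: 28 days (February has 28).
Mar 13, 1750 → Apr 13, 1750: 31 days (March has 31).
Apr 13, 1750 → May 13, 1750: 30 days (April has 30).
May 13, 1750 → Jun 5, 1750: 23 days.
Total: 7328 days.

7328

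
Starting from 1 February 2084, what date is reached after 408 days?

+366 (one year; includes Feb 29, 2084) → Feb 1, 2085 (42 left).
Feb has 28 days: +28 → Mar 1, 2085 (14 left).
+14 → Mar 15, 2085.

March 15, 2085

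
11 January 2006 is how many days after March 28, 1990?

5768

Mar 28, 1990 → Mar 28, 1991: 365 days.
Mar 28, 1991 → Mar 28, 1992: 366 days (Feb 29, 1992 is in that span).
Mar 28, 1992 → Mar 28, 1993: 365 days.
Mar 28, 1993 → Mar 28, 1994: 365 days.
Mar 28, 1994 → Mar 28, 1995: 365 days.
Mar 28, 1995 → Mar 28, 1996: 366 days (Feb 29, 1996 is in that span).
Mar 28, 1996 → Mar 28, 1997: 365 days.
Mar 28, 1997 → Mar 28, 1998: 365 days.
Mar 28, 1998 → Mar 28, 1999: 365 days.
Mar 28, 1999 → Mar 28, 2000: 366 days (Feb 29, 2000 is in that span).
Mar 28, 2000 → Mar 28, 2001: 365 days.
Mar 28, 2001 → Mar 28, 2002: 365 days.
Mar 28, 2002 → Mar 28, 2003: 365 days.
Mar 28, 2003 → Mar 28, 2004: 366 days (Feb 29, 2004 is in that span).
Mar 28, 2004 → Mar 28, 2005: 365 days.
Mar 28, 2005 → Apr 28, 2005: 31 days (March has 31).
Apr 28, 2005 → May 28, 2005: 30 days (April has 30).
May 28, 2005 → Jun 28, 2005: 31 days (May has 31).
Jun 28, 2005 → Jul 28, 2005: 30 days (June has 30).
Jul 28, 2005 → Aug 28, 2005: 31 days (July has 31).
Aug 28, 2005 → Sep 28, 2005: 31 days (August has 31).
Sep 28, 2005 → Oct 28, 2005: 30 days (September has 30).
Oct 28, 2005 → Nov 28, 2005: 31 days (October has 31).
Nov 28, 2005 → Dec 28, 2005: 30 days (November has 30).
Dec 28, 2005 → Jan 11, 2006: 14 days.
Total: 5768 days.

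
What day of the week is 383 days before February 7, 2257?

First find the weekday of Feb 7, 2257. Doomsday rule: the anchor day for the 2200s is Friday. For year 57: 57÷12 = 4 r 9, and 9÷4 = 2, so 4+9+2 = 15.
Friday + 15 ≡ Saturday — that's 2257's doomsday.
In February the doomsday date is Feb 28 (2257 is not a leap year).
Feb 7 is 21 days before Feb 28; 21 mod 7 = 0, so Saturday − 0 = Saturday.
383 mod 7 = 5, so 383 days before a Saturday is Saturday − 5 = Monday.

Monday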